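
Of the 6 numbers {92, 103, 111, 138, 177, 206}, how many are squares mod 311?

0

(92/311) = -1 → non-residue.
(103/311) = -1 → non-residue.
(111/311) = -1 → non-residue.
(138/311) = -1 → non-residue.
(177/311) = -1 → non-residue.
(206/311) = -1 → non-residue.
Total quadratic residues among the 6: 0.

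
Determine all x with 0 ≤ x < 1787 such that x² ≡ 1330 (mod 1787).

324, 1463

Since 1787 ≡ 3 (mod 4), a square root of 1330 is 1330^((1787+1)/4) = 1330^447 mod 1787.
Repeated squaring: 1330^2≡1557, 1330^4≡1077, 1330^8≡166, 1330^16≡751, 1330^32≡1096, 1330^64≡352, 1330^128≡601, 1330^256≡227 (mod 1787).
1330^447 = 1330^(256+128+32+16+8+4+2+1) ≡ 324 (mod 1787).
Check: 324² = 104976 ≡ 1330 (mod 1787). The two roots are 324 and 1463.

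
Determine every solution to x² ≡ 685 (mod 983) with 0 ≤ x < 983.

Since 983 ≡ 3 (mod 4), a square root of 685 is 685^((983+1)/4) = 685^246 mod 983.
Repeated squaring: 685^2≡334, 685^4≡477, 685^8≡456, 685^16≡523, 685^32≡255, 685^64≡147, 685^128≡966 (mod 983).
685^246 = 685^(128+64+32+16+4+2) ≡ 801 (mod 983).
Check: 801² = 641601 ≡ 685 (mod 983). The two roots are 182 and 801.

182, 801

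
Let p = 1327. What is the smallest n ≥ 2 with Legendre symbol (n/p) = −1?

(2/1327) = +1, so 2 is a residue.
(3/1327) = −1, so 3 is the smallest positive non-residue mod 1327.

3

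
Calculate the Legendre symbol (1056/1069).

1

Pull out 2^5: since 1069 ≡ 5 (mod 8), (2/1069) = -1, so (2/1069)^5 = -1.
Reciprocity: 33 ≡ 1 and 1069 ≡ 1 (mod 4), so (33/1069) = +(1069/33).
Reduce top mod 33: now compute (13/33).
Reciprocity: 13 ≡ 1 and 33 ≡ 1 (mod 4), so (13/33) = +(33/13).
Reduce top mod 13: now compute (7/13).
Reciprocity: 7 ≡ 3 and 13 ≡ 1 (mod 4), so (7/13) = +(13/7).
Reduce top mod 7: now compute (6/7).
Pull out 2: since 7 ≡ 7 (mod 8), (2/7) = +1.
Reciprocity: 3 ≡ 3 and 7 ≡ 3 (mod 4), so (3/7) = −(7/3).
Reduce top mod 3: now compute (1/3).
Reached (1/3) = 1. Collecting the sign flips along the way, the symbol is +1.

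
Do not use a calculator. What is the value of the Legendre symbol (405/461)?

Reciprocity: 405 ≡ 1 and 461 ≡ 1 (mod 4), so (405/461) = +(461/405).
Reduce top mod 405: now compute (56/405).
Pull out 2^3: since 405 ≡ 5 (mod 8), (2/405) = -1, so (2/405)^3 = -1.
Reciprocity: 7 ≡ 3 and 405 ≡ 1 (mod 4), so (7/405) = +(405/7).
Reduce top mod 7: now compute (6/7).
Pull out 2: since 7 ≡ 7 (mod 8), (2/7) = +1.
Reciprocity: 3 ≡ 3 and 7 ≡ 3 (mod 4), so (3/7) = −(7/3).
Reduce top mod 3: now compute (1/3).
Reached (1/3) = 1. Collecting the sign flips along the way, the symbol is +1.

1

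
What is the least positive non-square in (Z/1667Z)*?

2

(2/1667) = −1, so 2 is the smallest positive non-residue mod 1667.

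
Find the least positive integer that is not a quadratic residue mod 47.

(2/47) = +1, so 2 is a residue.
(3/47) = +1, so 3 is a residue.
(4/47) = +1, so 4 is a residue.
(5/47) = −1, so 5 is the smallest positive non-residue mod 47.

5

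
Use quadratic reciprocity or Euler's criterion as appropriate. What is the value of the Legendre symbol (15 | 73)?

Reciprocity: 15 ≡ 3 and 73 ≡ 1 (mod 4), so (15/73) = +(73/15).
Reduce top mod 15: now compute (13/15).
Reciprocity: 13 ≡ 1 and 15 ≡ 3 (mod 4), so (13/15) = +(15/13).
Reduce top mod 13: now compute (2/13).
Pull out 2: since 13 ≡ 5 (mod 8), (2/13) = -1.
Reached (1/13) = 1. Collecting the sign flips along the way, the symbol is -1.

-1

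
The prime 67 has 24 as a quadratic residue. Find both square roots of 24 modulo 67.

15, 52

Since 67 ≡ 3 (mod 4), a square root of 24 is 24^((67+1)/4) = 24^17 mod 67.
Repeated squaring: 24^2≡40, 24^4≡59, 24^8≡64, 24^16≡9 (mod 67).
24^17 = 24^(16+1) ≡ 15 (mod 67).
Check: 15² = 225 ≡ 24 (mod 67). The two roots are 15 and 52.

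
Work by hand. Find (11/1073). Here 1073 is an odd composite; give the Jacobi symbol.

-1

Reciprocity: 11 ≡ 3 and 1073 ≡ 1 (mod 4), so (11/1073) = +(1073/11).
Reduce top mod 11: now compute (6/11).
Pull out 2: since 11 ≡ 3 (mod 8), (2/11) = -1.
Reciprocity: 3 ≡ 3 and 11 ≡ 3 (mod 4), so (3/11) = −(11/3).
Reduce top mod 3: now compute (2/3).
Pull out 2: since 3 ≡ 3 (mod 8), (2/3) = -1.
Reached (1/3) = 1. Collecting the sign flips along the way, the symbol is -1.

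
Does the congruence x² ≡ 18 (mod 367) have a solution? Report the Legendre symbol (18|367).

1

Euler's criterion: (18/367) ≡ 18^183 (mod 367).
18^2 ≡ 324 (mod 367)
18^4 ≡ 14 (mod 367)
18^8 ≡ 196 (mod 367)
18^16 ≡ 248 (mod 367)
18^32 ≡ 215 (mod 367)
18^64 ≡ 350 (mod 367)
18^128 ≡ 289 (mod 367)
18^183 = 18^(128+32+16+4+2+1) ≡ 1 (mod 367).
Result is 1, so (18/367) = 1.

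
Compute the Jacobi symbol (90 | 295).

Pull out 2: since 295 ≡ 7 (mod 8), (2/295) = +1.
Reciprocity: 45 ≡ 1 and 295 ≡ 3 (mod 4), so (45/295) = +(295/45).
Reduce top mod 45: now compute (25/45).
Reciprocity: 25 ≡ 1 and 45 ≡ 1 (mod 4), so (25/45) = +(45/25).
Reduce top mod 25: now compute (20/25).
Pull out 2^2: since 25 ≡ 1 (mod 8), (2/25) = +1, so (2/25)^2 = +1.
Reciprocity: 5 ≡ 1 and 25 ≡ 1 (mod 4), so (5/25) = +(25/5).
Reduce top mod 5: now compute (0/5).
Top reduces to 0: gcd > 1, so the symbol is 0.

0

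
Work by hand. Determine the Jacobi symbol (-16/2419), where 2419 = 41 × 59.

-1

First reduce: -16 ≡ 2403 (mod 2419).
Reciprocity: 2403 ≡ 3 and 2419 ≡ 3 (mod 4), so (2403/2419) = −(2419/2403).
Reduce top mod 2403: now compute (16/2403).
Pull out 2^4: since 2403 ≡ 3 (mod 8), (2/2403) = -1, so (2/2403)^4 = +1.
Reached (1/2403) = 1. Collecting the sign flips along the way, the symbol is -1.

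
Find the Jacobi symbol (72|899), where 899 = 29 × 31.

-1

Pull out 2^3: since 899 ≡ 3 (mod 8), (2/899) = -1, so (2/899)^3 = -1.
Reciprocity: 9 ≡ 1 and 899 ≡ 3 (mod 4), so (9/899) = +(899/9).
Reduce top mod 9: now compute (8/9).
Pull out 2^3: since 9 ≡ 1 (mod 8), (2/9) = +1, so (2/9)^3 = +1.
Reached (1/9) = 1. Collecting the sign flips along the way, the symbol is -1.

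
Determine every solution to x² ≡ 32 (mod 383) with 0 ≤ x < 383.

165, 218

Since 383 ≡ 3 (mod 4), a square root of 32 is 32^((383+1)/4) = 32^96 mod 383.
Repeated squaring: 32^2≡258, 32^4≡305, 32^8≡339, 32^16≡21, 32^32≡58, 32^64≡300 (mod 383).
32^96 = 32^(64+32) ≡ 165 (mod 383).
Check: 165² = 27225 ≡ 32 (mod 383). The two roots are 165 and 218.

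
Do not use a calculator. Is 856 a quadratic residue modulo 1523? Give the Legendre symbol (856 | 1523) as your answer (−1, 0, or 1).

Pull out 2^3: since 1523 ≡ 3 (mod 8), (2/1523) = -1, so (2/1523)^3 = -1.
Reciprocity: 107 ≡ 3 and 1523 ≡ 3 (mod 4), so (107/1523) = −(1523/107).
Reduce top mod 107: now compute (25/107).
Reciprocity: 25 ≡ 1 and 107 ≡ 3 (mod 4), so (25/107) = +(107/25).
Reduce top mod 25: now compute (7/25).
Reciprocity: 7 ≡ 3 and 25 ≡ 1 (mod 4), so (7/25) = +(25/7).
Reduce top mod 7: now compute (4/7).
Pull out 2^2: since 7 ≡ 7 (mod 8), (2/7) = +1, so (2/7)^2 = +1.
Reached (1/7) = 1. Collecting the sign flips along the way, the symbol is +1.

1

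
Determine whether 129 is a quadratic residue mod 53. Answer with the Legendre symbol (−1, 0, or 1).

First reduce: 129 ≡ 23 (mod 53).
Reciprocity: 23 ≡ 3 and 53 ≡ 1 (mod 4), so (23/53) = +(53/23).
Reduce top mod 23: now compute (7/23).
Reciprocity: 7 ≡ 3 and 23 ≡ 3 (mod 4), so (7/23) = −(23/7).
Reduce top mod 7: now compute (2/7).
Pull out 2: since 7 ≡ 7 (mod 8), (2/7) = +1.
Reached (1/7) = 1. Collecting the sign flips along the way, the symbol is -1.

-1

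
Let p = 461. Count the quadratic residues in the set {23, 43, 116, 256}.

3

(23/461) = +1 → QR.
(43/461) = +1 → QR.
(116/461) = -1 → non-residue.
(256/461) = +1 → QR.
Total quadratic residues among the 4: 3.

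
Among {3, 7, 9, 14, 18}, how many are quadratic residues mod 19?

2

(3/19) = -1 → non-residue.
(7/19) = +1 → QR.
(9/19) = +1 → QR.
(14/19) = -1 → non-residue.
(18/19) = -1 → non-residue.
Total quadratic residues among the 5: 2.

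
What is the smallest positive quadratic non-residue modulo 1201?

(2/1201) = +1, so 2 is a residue.
(3/1201) = +1, so 3 is a residue.
(4/1201) = +1, so 4 is a residue.
(5/1201) = +1, so 5 is a residue.
(6/1201) = +1, so 6 is a residue.
(7/1201) = +1, so 7 is a residue.
(8/1201) = +1, so 8 is a residue.
(9/1201) = +1, so 9 is a residue.
(10/1201) = +1, so 10 is a residue.
(11/1201) = −1, so 11 is the smallest positive non-residue mod 1201.

11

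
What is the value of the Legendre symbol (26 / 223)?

-1

Pull out 2: since 223 ≡ 7 (mod 8), (2/223) = +1.
Reciprocity: 13 ≡ 1 and 223 ≡ 3 (mod 4), so (13/223) = +(223/13).
Reduce top mod 13: now compute (2/13).
Pull out 2: since 13 ≡ 5 (mod 8), (2/13) = -1.
Reached (1/13) = 1. Collecting the sign flips along the way, the symbol is -1.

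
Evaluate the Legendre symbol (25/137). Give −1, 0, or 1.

1

Euler's criterion: (25/137) ≡ 25^68 (mod 137).
25^2 ≡ 77 (mod 137)
25^4 ≡ 38 (mod 137)
25^8 ≡ 74 (mod 137)
25^16 ≡ 133 (mod 137)
25^32 ≡ 16 (mod 137)
25^64 ≡ 119 (mod 137)
25^68 = 25^(64+4) ≡ 1 (mod 137).
Result is 1, so (25/137) = 1.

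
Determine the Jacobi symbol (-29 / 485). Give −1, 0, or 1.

First reduce: -29 ≡ 456 (mod 485).
Pull out 2^3: since 485 ≡ 5 (mod 8), (2/485) = -1, so (2/485)^3 = -1.
Reciprocity: 57 ≡ 1 and 485 ≡ 1 (mod 4), so (57/485) = +(485/57).
Reduce top mod 57: now compute (29/57).
Reciprocity: 29 ≡ 1 and 57 ≡ 1 (mod 4), so (29/57) = +(57/29).
Reduce top mod 29: now compute (28/29).
Pull out 2^2: since 29 ≡ 5 (mod 8), (2/29) = -1, so (2/29)^2 = +1.
Reciprocity: 7 ≡ 3 and 29 ≡ 1 (mod 4), so (7/29) = +(29/7).
Reduce top mod 7: now compute (1/7).
Reached (1/7) = 1. Collecting the sign flips along the way, the symbol is -1.

-1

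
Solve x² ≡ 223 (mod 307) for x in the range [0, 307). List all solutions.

60, 247

Since 307 ≡ 3 (mod 4), a square root of 223 is 223^((307+1)/4) = 223^77 mod 307.
Repeated squaring: 223^2≡302, 223^4≡25, 223^8≡11, 223^16≡121, 223^32≡212, 223^64≡122 (mod 307).
223^77 = 223^(64+8+4+1) ≡ 60 (mod 307).
Check: 60² = 3600 ≡ 223 (mod 307). The two roots are 60 and 247.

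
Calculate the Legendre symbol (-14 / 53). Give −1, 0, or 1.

First reduce: -14 ≡ 39 (mod 53).
Reciprocity: 39 ≡ 3 and 53 ≡ 1 (mod 4), so (39/53) = +(53/39).
Reduce top mod 39: now compute (14/39).
Pull out 2: since 39 ≡ 7 (mod 8), (2/39) = +1.
Reciprocity: 7 ≡ 3 and 39 ≡ 3 (mod 4), so (7/39) = −(39/7).
Reduce top mod 7: now compute (4/7).
Pull out 2^2: since 7 ≡ 7 (mod 8), (2/7) = +1, so (2/7)^2 = +1.
Reached (1/7) = 1. Collecting the sign flips along the way, the symbol is -1.

-1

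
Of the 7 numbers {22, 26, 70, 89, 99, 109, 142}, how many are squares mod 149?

3

(22/149) = +1 → QR.
(26/149) = +1 → QR.
(70/149) = -1 → non-residue.
(89/149) = -1 → non-residue.
(99/149) = -1 → non-residue.
(109/149) = -1 → non-residue.
(142/149) = +1 → QR.
Total quadratic residues among the 7: 3.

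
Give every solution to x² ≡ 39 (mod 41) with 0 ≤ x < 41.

41 ≡ 1 (mod 4), so we find a root by search.
Trying successive values, 11² = 121 ≡ 39 (mod 41). The other root is 41 − 11 = 30.

11, 30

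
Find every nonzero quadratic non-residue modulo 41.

3 6 7 11 12 13 14 15 17 19 22 24 26 27 28 29 30 34 35 38

Square k = 1,…,20 (k and 41−k give the same square):
1²=1, 2²=4, 3²=9, 4²=16, 5²=25, 6²=36, 7²≡8, 8²≡23, 9²≡40, 10²≡18, 11²≡39, 12²≡21, 13²≡5, 14²≡32, 15²≡20, 16²≡10, 17²≡2, 18²≡37, 19²≡33, 20²≡31 (mod 41).
The residues are {1, 2, 4, 5, 8, 9, 10, 16, 18, 20, 21, 23, 25, 31, 32, 33, 36, 37, 39, 40}; the non-residues are the remaining 20 nonzero classes.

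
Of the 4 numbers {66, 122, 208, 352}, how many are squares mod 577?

(66/577) = +1 → QR.
(122/577) = -1 → non-residue.
(208/577) = -1 → non-residue.
(352/577) = +1 → QR.
Total quadratic residues among the 4: 2.

2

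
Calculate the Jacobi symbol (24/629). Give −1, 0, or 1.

Pull out 2^3: since 629 ≡ 5 (mod 8), (2/629) = -1, so (2/629)^3 = -1.
Reciprocity: 3 ≡ 3 and 629 ≡ 1 (mod 4), so (3/629) = +(629/3).
Reduce top mod 3: now compute (2/3).
Pull out 2: since 3 ≡ 3 (mod 8), (2/3) = -1.
Reached (1/3) = 1. Collecting the sign flips along the way, the symbol is +1.

1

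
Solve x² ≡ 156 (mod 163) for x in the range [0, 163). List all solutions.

51, 112

Since 163 ≡ 3 (mod 4), a square root of 156 is 156^((163+1)/4) = 156^41 mod 163.
Repeated squaring: 156^2≡49, 156^4≡119, 156^8≡143, 156^16≡74, 156^32≡97 (mod 163).
156^41 = 156^(32+8+1) ≡ 51 (mod 163).
Check: 51² = 2601 ≡ 156 (mod 163). The two roots are 51 and 112.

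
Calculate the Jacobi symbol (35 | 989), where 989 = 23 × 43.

1

Reciprocity: 35 ≡ 3 and 989 ≡ 1 (mod 4), so (35/989) = +(989/35).
Reduce top mod 35: now compute (9/35).
Reciprocity: 9 ≡ 1 and 35 ≡ 3 (mod 4), so (9/35) = +(35/9).
Reduce top mod 9: now compute (8/9).
Pull out 2^3: since 9 ≡ 1 (mod 8), (2/9) = +1, so (2/9)^3 = +1.
Reached (1/9) = 1. Collecting the sign flips along the way, the symbol is +1.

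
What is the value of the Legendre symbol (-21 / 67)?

-1

First reduce: -21 ≡ 46 (mod 67).
Pull out 2: since 67 ≡ 3 (mod 8), (2/67) = -1.
Reciprocity: 23 ≡ 3 and 67 ≡ 3 (mod 4), so (23/67) = −(67/23).
Reduce top mod 23: now compute (21/23).
Reciprocity: 21 ≡ 1 and 23 ≡ 3 (mod 4), so (21/23) = +(23/21).
Reduce top mod 21: now compute (2/21).
Pull out 2: since 21 ≡ 5 (mod 8), (2/21) = -1.
Reached (1/21) = 1. Collecting the sign flips along the way, the symbol is -1.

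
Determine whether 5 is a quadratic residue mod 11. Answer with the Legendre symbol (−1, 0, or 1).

1

Euler's criterion: (5/11) ≡ 5^5 (mod 11).
5^2 ≡ 3 (mod 11)
5^4 ≡ 9 (mod 11)
5^5 = 5^(4+1) ≡ 1 (mod 11).
Result is 1, so (5/11) = 1.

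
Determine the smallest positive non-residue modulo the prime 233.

3

(2/233) = +1, so 2 is a residue.
(3/233) = −1, so 3 is the smallest positive non-residue mod 233.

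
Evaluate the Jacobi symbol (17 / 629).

Reciprocity: 17 ≡ 1 and 629 ≡ 1 (mod 4), so (17/629) = +(629/17).
Reduce top mod 17: now compute (0/17).
Top reduces to 0: gcd > 1, so the symbol is 0.

0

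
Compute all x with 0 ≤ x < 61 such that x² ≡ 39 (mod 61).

10, 51

61 ≡ 1 (mod 4), so we find a root by search.
Trying successive values, 10² = 100 ≡ 39 (mod 61). The other root is 61 − 10 = 51.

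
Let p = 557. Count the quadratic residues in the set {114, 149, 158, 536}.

2

(114/557) = +1 → QR.
(149/557) = +1 → QR.
(158/557) = -1 → non-residue.
(536/557) = -1 → non-residue.
Total quadratic residues among the 4: 2.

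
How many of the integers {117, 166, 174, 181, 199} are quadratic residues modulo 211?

2

(117/211) = +1 → QR.
(166/211) = -1 → non-residue.
(174/211) = -1 → non-residue.
(181/211) = -1 → non-residue.
(199/211) = +1 → QR.
Total quadratic residues among the 5: 2.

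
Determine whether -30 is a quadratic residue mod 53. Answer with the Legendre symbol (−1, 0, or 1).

-1

First reduce: -30 ≡ 23 (mod 53).
Reciprocity: 23 ≡ 3 and 53 ≡ 1 (mod 4), so (23/53) = +(53/23).
Reduce top mod 23: now compute (7/23).
Reciprocity: 7 ≡ 3 and 23 ≡ 3 (mod 4), so (7/23) = −(23/7).
Reduce top mod 7: now compute (2/7).
Pull out 2: since 7 ≡ 7 (mod 8), (2/7) = +1.
Reached (1/7) = 1. Collecting the sign flips along the way, the symbol is -1.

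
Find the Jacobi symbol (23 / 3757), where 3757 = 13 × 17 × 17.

1

Reciprocity: 23 ≡ 3 and 3757 ≡ 1 (mod 4), so (23/3757) = +(3757/23).
Reduce top mod 23: now compute (8/23).
Pull out 2^3: since 23 ≡ 7 (mod 8), (2/23) = +1, so (2/23)^3 = +1.
Reached (1/23) = 1. Collecting the sign flips along the way, the symbol is +1.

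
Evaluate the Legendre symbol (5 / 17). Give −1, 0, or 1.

-1

Euler's criterion: (5/17) ≡ 5^8 (mod 17).
5^2 ≡ 8 (mod 17)
5^4 ≡ 13 (mod 17)
5^8 ≡ 16 (mod 17)
5^8 = 5^(8) ≡ 16 (mod 17).
Result is 16 ≡ −1, so (5/17) = −1.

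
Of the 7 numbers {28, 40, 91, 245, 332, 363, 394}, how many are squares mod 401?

(28/401) = +1 → QR.
(40/401) = +1 → QR.
(91/401) = -1 → non-residue.
(245/401) = +1 → QR.
(332/401) = +1 → QR.
(363/401) = -1 → non-residue.
(394/401) = +1 → QR.
Total quadratic residues among the 7: 5.

5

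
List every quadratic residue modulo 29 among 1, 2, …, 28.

1 4 5 6 7 9 13 16 20 22 23 24 25 28

Square k = 1,…,14 (k and 29−k give the same square):
1²=1, 2²=4, 3²=9, 4²=16, 5²=25, 6²≡7, 7²≡20, 8²≡6, 9²≡23, 10²≡13, 11²≡5, 12²≡28, 13²≡24, 14²≡22 (mod 29).
So the quadratic residues mod 29 are {1, 4, 5, 6, 7, 9, 13, 16, 20, 22, 23, 24, 25, 28}.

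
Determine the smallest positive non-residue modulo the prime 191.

(2/191) = +1, so 2 is a residue.
(3/191) = +1, so 3 is a residue.
(4/191) = +1, so 4 is a residue.
(5/191) = +1, so 5 is a residue.
(6/191) = +1, so 6 is a residue.
(7/191) = −1, so 7 is the smallest positive non-residue mod 191.

7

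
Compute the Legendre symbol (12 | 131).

1

Pull out 2^2: since 131 ≡ 3 (mod 8), (2/131) = -1, so (2/131)^2 = +1.
Reciprocity: 3 ≡ 3 and 131 ≡ 3 (mod 4), so (3/131) = −(131/3).
Reduce top mod 3: now compute (2/3).
Pull out 2: since 3 ≡ 3 (mod 8), (2/3) = -1.
Reached (1/3) = 1. Collecting the sign flips along the way, the symbol is +1.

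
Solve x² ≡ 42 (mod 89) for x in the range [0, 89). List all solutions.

24, 65

89 ≡ 1 (mod 4), so we find a root by search.
Trying successive values, 24² = 576 ≡ 42 (mod 89). The other root is 89 − 24 = 65.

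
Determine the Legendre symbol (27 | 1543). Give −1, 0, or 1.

Reciprocity: 27 ≡ 3 and 1543 ≡ 3 (mod 4), so (27/1543) = −(1543/27).
Reduce top mod 27: now compute (4/27).
Pull out 2^2: since 27 ≡ 3 (mod 8), (2/27) = -1, so (2/27)^2 = +1.
Reached (1/27) = 1. Collecting the sign flips along the way, the symbol is -1.

-1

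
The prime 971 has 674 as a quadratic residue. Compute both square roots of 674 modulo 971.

262, 709

Since 971 ≡ 3 (mod 4), a square root of 674 is 674^((971+1)/4) = 674^243 mod 971.
Repeated squaring: 674^2≡819, 674^4≡771, 674^8≡189, 674^16≡765, 674^32≡683, 674^64≡409, 674^128≡269 (mod 971).
674^243 = 674^(128+64+32+16+2+1) ≡ 709 (mod 971).
Check: 709² = 502681 ≡ 674 (mod 971). The two roots are 262 and 709.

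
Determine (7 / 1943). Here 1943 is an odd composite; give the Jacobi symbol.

-1

Reciprocity: 7 ≡ 3 and 1943 ≡ 3 (mod 4), so (7/1943) = −(1943/7).
Reduce top mod 7: now compute (4/7).
Pull out 2^2: since 7 ≡ 7 (mod 8), (2/7) = +1, so (2/7)^2 = +1.
Reached (1/7) = 1. Collecting the sign flips along the way, the symbol is -1.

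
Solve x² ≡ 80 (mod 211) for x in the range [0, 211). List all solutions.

Since 211 ≡ 3 (mod 4), a square root of 80 is 80^((211+1)/4) = 80^53 mod 211.
Repeated squaring: 80^2≡70, 80^4≡47, 80^8≡99, 80^16≡95, 80^32≡163 (mod 211).
80^53 = 80^(32+16+4+1) ≡ 49 (mod 211).
Check: 49² = 2401 ≡ 80 (mod 211). The two roots are 49 and 162.

49, 162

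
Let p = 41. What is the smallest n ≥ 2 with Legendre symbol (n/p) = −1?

3

(2/41) = +1, so 2 is a residue.
(3/41) = −1, so 3 is the smallest positive non-residue mod 41.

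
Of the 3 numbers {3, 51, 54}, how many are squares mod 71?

2

(3/71) = +1 → QR.
(51/71) = -1 → non-residue.
(54/71) = +1 → QR.
Total quadratic residues among the 3: 2.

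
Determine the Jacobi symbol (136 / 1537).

Pull out 2^3: since 1537 ≡ 1 (mod 8), (2/1537) = +1, so (2/1537)^3 = +1.
Reciprocity: 17 ≡ 1 and 1537 ≡ 1 (mod 4), so (17/1537) = +(1537/17).
Reduce top mod 17: now compute (7/17).
Reciprocity: 7 ≡ 3 and 17 ≡ 1 (mod 4), so (7/17) = +(17/7).
Reduce top mod 7: now compute (3/7).
Reciprocity: 3 ≡ 3 and 7 ≡ 3 (mod 4), so (3/7) = −(7/3).
Reduce top mod 3: now compute (1/3).
Reached (1/3) = 1. Collecting the sign flips along the way, the symbol is -1.

-1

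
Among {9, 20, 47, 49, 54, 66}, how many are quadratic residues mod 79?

(9/79) = +1 → QR.
(20/79) = +1 → QR.
(47/79) = -1 → non-residue.
(49/79) = +1 → QR.
(54/79) = -1 → non-residue.
(66/79) = -1 → non-residue.
Total quadratic residues among the 6: 3.

3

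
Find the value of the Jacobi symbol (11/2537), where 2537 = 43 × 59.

-1

Reciprocity: 11 ≡ 3 and 2537 ≡ 1 (mod 4), so (11/2537) = +(2537/11).
Reduce top mod 11: now compute (7/11).
Reciprocity: 7 ≡ 3 and 11 ≡ 3 (mod 4), so (7/11) = −(11/7).
Reduce top mod 7: now compute (4/7).
Pull out 2^2: since 7 ≡ 7 (mod 8), (2/7) = +1, so (2/7)^2 = +1.
Reached (1/7) = 1. Collecting the sign flips along the way, the symbol is -1.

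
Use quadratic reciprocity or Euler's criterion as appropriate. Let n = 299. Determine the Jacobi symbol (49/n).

1

Reciprocity: 49 ≡ 1 and 299 ≡ 3 (mod 4), so (49/299) = +(299/49).
Reduce top mod 49: now compute (5/49).
Reciprocity: 5 ≡ 1 and 49 ≡ 1 (mod 4), so (5/49) = +(49/5).
Reduce top mod 5: now compute (4/5).
Pull out 2^2: since 5 ≡ 5 (mod 8), (2/5) = -1, so (2/5)^2 = +1.
Reached (1/5) = 1. Collecting the sign flips along the way, the symbol is +1.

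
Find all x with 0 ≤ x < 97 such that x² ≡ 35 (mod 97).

36, 61

97 ≡ 1 (mod 4), so we find a root by search.
Trying successive values, 36² = 1296 ≡ 35 (mod 97). The other root is 97 − 36 = 61.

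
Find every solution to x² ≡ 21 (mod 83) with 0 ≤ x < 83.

41, 42

Since 83 ≡ 3 (mod 4), a square root of 21 is 21^((83+1)/4) = 21^21 mod 83.
Repeated squaring: 21^2≡26, 21^4≡12, 21^8≡61, 21^16≡69 (mod 83).
21^21 = 21^(16+4+1) ≡ 41 (mod 83).
Check: 41² = 1681 ≡ 21 (mod 83). The two roots are 41 and 42.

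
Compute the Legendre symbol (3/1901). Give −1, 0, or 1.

-1

Reciprocity: 3 ≡ 3 and 1901 ≡ 1 (mod 4), so (3/1901) = +(1901/3).
Reduce top mod 3: now compute (2/3).
Pull out 2: since 3 ≡ 3 (mod 8), (2/3) = -1.
Reached (1/3) = 1. Collecting the sign flips along the way, the symbol is -1.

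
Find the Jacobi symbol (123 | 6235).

Reciprocity: 123 ≡ 3 and 6235 ≡ 3 (mod 4), so (123/6235) = −(6235/123).
Reduce top mod 123: now compute (85/123).
Reciprocity: 85 ≡ 1 and 123 ≡ 3 (mod 4), so (85/123) = +(123/85).
Reduce top mod 85: now compute (38/85).
Pull out 2: since 85 ≡ 5 (mod 8), (2/85) = -1.
Reciprocity: 19 ≡ 3 and 85 ≡ 1 (mod 4), so (19/85) = +(85/19).
Reduce top mod 19: now compute (9/19).
Reciprocity: 9 ≡ 1 and 19 ≡ 3 (mod 4), so (9/19) = +(19/9).
Reduce top mod 9: now compute (1/9).
Reached (1/9) = 1. Collecting the sign flips along the way, the symbol is +1.

1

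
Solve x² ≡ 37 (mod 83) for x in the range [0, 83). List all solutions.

28, 55

Since 83 ≡ 3 (mod 4), a square root of 37 is 37^((83+1)/4) = 37^21 mod 83.
Repeated squaring: 37^2≡41, 37^4≡21, 37^8≡26, 37^16≡12 (mod 83).
37^21 = 37^(16+4+1) ≡ 28 (mod 83).
Check: 28² = 784 ≡ 37 (mod 83). The two roots are 28 and 55.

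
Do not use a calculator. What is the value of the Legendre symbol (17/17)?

0

First reduce: 17 ≡ 0 (mod 17).
Top reduces to 0: gcd > 1, so the symbol is 0.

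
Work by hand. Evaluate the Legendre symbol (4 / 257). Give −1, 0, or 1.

Pull out 2^2: since 257 ≡ 1 (mod 8), (2/257) = +1, so (2/257)^2 = +1.
Reached (1/257) = 1. Collecting the sign flips along the way, the symbol is +1.

1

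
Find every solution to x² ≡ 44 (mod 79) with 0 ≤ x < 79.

Since 79 ≡ 3 (mod 4), a square root of 44 is 44^((79+1)/4) = 44^20 mod 79.
Repeated squaring: 44^2≡40, 44^4≡20, 44^8≡5, 44^16≡25 (mod 79).
44^20 = 44^(16+4) ≡ 26 (mod 79).
Check: 26² = 676 ≡ 44 (mod 79). The two roots are 26 and 53.

26, 53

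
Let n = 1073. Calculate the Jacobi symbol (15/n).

1

Reciprocity: 15 ≡ 3 and 1073 ≡ 1 (mod 4), so (15/1073) = +(1073/15).
Reduce top mod 15: now compute (8/15).
Pull out 2^3: since 15 ≡ 7 (mod 8), (2/15) = +1, so (2/15)^3 = +1.
Reached (1/15) = 1. Collecting the sign flips along the way, the symbol is +1.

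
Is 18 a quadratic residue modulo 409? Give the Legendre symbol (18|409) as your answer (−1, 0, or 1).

1

Pull out 2: since 409 ≡ 1 (mod 8), (2/409) = +1.
Reciprocity: 9 ≡ 1 and 409 ≡ 1 (mod 4), so (9/409) = +(409/9).
Reduce top mod 9: now compute (4/9).
Pull out 2^2: since 9 ≡ 1 (mod 8), (2/9) = +1, so (2/9)^2 = +1.
Reached (1/9) = 1. Collecting the sign flips along the way, the symbol is +1.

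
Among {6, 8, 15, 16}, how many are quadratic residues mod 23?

3

(6/23) = +1 → QR.
(8/23) = +1 → QR.
(15/23) = -1 → non-residue.
(16/23) = +1 → QR.
Total quadratic residues among the 4: 3.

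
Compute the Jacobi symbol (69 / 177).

Reciprocity: 69 ≡ 1 and 177 ≡ 1 (mod 4), so (69/177) = +(177/69).
Reduce top mod 69: now compute (39/69).
Reciprocity: 39 ≡ 3 and 69 ≡ 1 (mod 4), so (39/69) = +(69/39).
Reduce top mod 39: now compute (30/39).
Pull out 2: since 39 ≡ 7 (mod 8), (2/39) = +1.
Reciprocity: 15 ≡ 3 and 39 ≡ 3 (mod 4), so (15/39) = −(39/15).
Reduce top mod 15: now compute (9/15).
Reciprocity: 9 ≡ 1 and 15 ≡ 3 (mod 4), so (9/15) = +(15/9).
Reduce top mod 9: now compute (6/9).
Pull out 2: since 9 ≡ 1 (mod 8), (2/9) = +1.
Reciprocity: 3 ≡ 3 and 9 ≡ 1 (mod 4), so (3/9) = +(9/3).
Reduce top mod 3: now compute (0/3).
Top reduces to 0: gcd > 1, so the symbol is 0.

0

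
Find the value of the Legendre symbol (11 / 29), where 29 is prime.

-1

Reciprocity: 11 ≡ 3 and 29 ≡ 1 (mod 4), so (11/29) = +(29/11).
Reduce top mod 11: now compute (7/11).
Reciprocity: 7 ≡ 3 and 11 ≡ 3 (mod 4), so (7/11) = −(11/7).
Reduce top mod 7: now compute (4/7).
Pull out 2^2: since 7 ≡ 7 (mod 8), (2/7) = +1, so (2/7)^2 = +1.
Reached (1/7) = 1. Collecting the sign flips along the way, the symbol is -1.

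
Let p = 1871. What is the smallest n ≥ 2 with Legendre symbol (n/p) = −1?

(2/1871) = +1, so 2 is a residue.
(3/1871) = +1, so 3 is a residue.
(4/1871) = +1, so 4 is a residue.
(5/1871) = +1, so 5 is a residue.
(6/1871) = +1, so 6 is a residue.
(7/1871) = −1, so 7 is the smallest positive non-residue mod 1871.

7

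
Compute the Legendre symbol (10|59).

-1

Euler's criterion: (10/59) ≡ 10^29 (mod 59).
10^2 ≡ 41 (mod 59)
10^4 ≡ 29 (mod 59)
10^8 ≡ 15 (mod 59)
10^16 ≡ 48 (mod 59)
10^29 = 10^(16+8+4+1) ≡ 58 (mod 59).
Result is 58 ≡ −1, so (10/59) = −1.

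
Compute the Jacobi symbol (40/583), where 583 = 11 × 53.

Pull out 2^3: since 583 ≡ 7 (mod 8), (2/583) = +1, so (2/583)^3 = +1.
Reciprocity: 5 ≡ 1 and 583 ≡ 3 (mod 4), so (5/583) = +(583/5).
Reduce top mod 5: now compute (3/5).
Reciprocity: 3 ≡ 3 and 5 ≡ 1 (mod 4), so (3/5) = +(5/3).
Reduce top mod 3: now compute (2/3).
Pull out 2: since 3 ≡ 3 (mod 8), (2/3) = -1.
Reached (1/3) = 1. Collecting the sign flips along the way, the symbol is -1.

-1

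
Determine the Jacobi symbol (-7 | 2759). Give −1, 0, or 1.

1

First reduce: -7 ≡ 2752 (mod 2759).
Pull out 2^6: since 2759 ≡ 7 (mod 8), (2/2759) = +1, so (2/2759)^6 = +1.
Reciprocity: 43 ≡ 3 and 2759 ≡ 3 (mod 4), so (43/2759) = −(2759/43).
Reduce top mod 43: now compute (7/43).
Reciprocity: 7 ≡ 3 and 43 ≡ 3 (mod 4), so (7/43) = −(43/7).
Reduce top mod 7: now compute (1/7).
Reached (1/7) = 1. Collecting the sign flips along the way, the symbol is +1.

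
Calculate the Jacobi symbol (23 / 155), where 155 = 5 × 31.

1

Reciprocity: 23 ≡ 3 and 155 ≡ 3 (mod 4), so (23/155) = −(155/23).
Reduce top mod 23: now compute (17/23).
Reciprocity: 17 ≡ 1 and 23 ≡ 3 (mod 4), so (17/23) = +(23/17).
Reduce top mod 17: now compute (6/17).
Pull out 2: since 17 ≡ 1 (mod 8), (2/17) = +1.
Reciprocity: 3 ≡ 3 and 17 ≡ 1 (mod 4), so (3/17) = +(17/3).
Reduce top mod 3: now compute (2/3).
Pull out 2: since 3 ≡ 3 (mod 8), (2/3) = -1.
Reached (1/3) = 1. Collecting the sign flips along the way, the symbol is +1.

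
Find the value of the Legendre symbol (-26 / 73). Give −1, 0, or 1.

-1

First reduce: -26 ≡ 47 (mod 73).
Reciprocity: 47 ≡ 3 and 73 ≡ 1 (mod 4), so (47/73) = +(73/47).
Reduce top mod 47: now compute (26/47).
Pull out 2: since 47 ≡ 7 (mod 8), (2/47) = +1.
Reciprocity: 13 ≡ 1 and 47 ≡ 3 (mod 4), so (13/47) = +(47/13).
Reduce top mod 13: now compute (8/13).
Pull out 2^3: since 13 ≡ 5 (mod 8), (2/13) = -1, so (2/13)^3 = -1.
Reached (1/13) = 1. Collecting the sign flips along the way, the symbol is -1.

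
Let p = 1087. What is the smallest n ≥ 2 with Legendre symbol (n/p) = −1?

(2/1087) = +1, so 2 is a residue.
(3/1087) = −1, so 3 is the smallest positive non-residue mod 1087.

3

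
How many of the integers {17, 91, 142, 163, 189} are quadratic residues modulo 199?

(17/199) = -1 → non-residue.
(91/199) = +1 → QR.
(142/199) = -1 → non-residue.
(163/199) = -1 → non-residue.
(189/199) = -1 → non-residue.
Total quadratic residues among the 5: 1.

1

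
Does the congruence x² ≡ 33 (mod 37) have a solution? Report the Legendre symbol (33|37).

1

Euler's criterion: (33/37) ≡ 33^18 (mod 37).
33^2 ≡ 16 (mod 37)
33^4 ≡ 34 (mod 37)
33^8 ≡ 9 (mod 37)
33^16 ≡ 7 (mod 37)
33^18 = 33^(16+2) ≡ 1 (mod 37).
Result is 1, so (33/37) = 1.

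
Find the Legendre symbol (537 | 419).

-1

First reduce: 537 ≡ 118 (mod 419).
Pull out 2: since 419 ≡ 3 (mod 8), (2/419) = -1.
Reciprocity: 59 ≡ 3 and 419 ≡ 3 (mod 4), so (59/419) = −(419/59).
Reduce top mod 59: now compute (6/59).
Pull out 2: since 59 ≡ 3 (mod 8), (2/59) = -1.
Reciprocity: 3 ≡ 3 and 59 ≡ 3 (mod 4), so (3/59) = −(59/3).
Reduce top mod 3: now compute (2/3).
Pull out 2: since 3 ≡ 3 (mod 8), (2/3) = -1.
Reached (1/3) = 1. Collecting the sign flips along the way, the symbol is -1.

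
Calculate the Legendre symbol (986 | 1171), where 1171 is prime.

Pull out 2: since 1171 ≡ 3 (mod 8), (2/1171) = -1.
Reciprocity: 493 ≡ 1 and 1171 ≡ 3 (mod 4), so (493/1171) = +(1171/493).
Reduce top mod 493: now compute (185/493).
Reciprocity: 185 ≡ 1 and 493 ≡ 1 (mod 4), so (185/493) = +(493/185).
Reduce top mod 185: now compute (123/185).
Reciprocity: 123 ≡ 3 and 185 ≡ 1 (mod 4), so (123/185) = +(185/123).
Reduce top mod 123: now compute (62/123).
Pull out 2: since 123 ≡ 3 (mod 8), (2/123) = -1.
Reciprocity: 31 ≡ 3 and 123 ≡ 3 (mod 4), so (31/123) = −(123/31).
Reduce top mod 31: now compute (30/31).
Pull out 2: since 31 ≡ 7 (mod 8), (2/31) = +1.
Reciprocity: 15 ≡ 3 and 31 ≡ 3 (mod 4), so (15/31) = −(31/15).
Reduce top mod 15: now compute (1/15).
Reached (1/15) = 1. Collecting the sign flips along the way, the symbol is +1.

1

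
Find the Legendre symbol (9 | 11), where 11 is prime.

1

Reciprocity: 9 ≡ 1 and 11 ≡ 3 (mod 4), so (9/11) = +(11/9).
Reduce top mod 9: now compute (2/9).
Pull out 2: since 9 ≡ 1 (mod 8), (2/9) = +1.
Reached (1/9) = 1. Collecting the sign flips along the way, the symbol is +1.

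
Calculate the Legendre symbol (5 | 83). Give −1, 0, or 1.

-1

Reciprocity: 5 ≡ 1 and 83 ≡ 3 (mod 4), so (5/83) = +(83/5).
Reduce top mod 5: now compute (3/5).
Reciprocity: 3 ≡ 3 and 5 ≡ 1 (mod 4), so (3/5) = +(5/3).
Reduce top mod 3: now compute (2/3).
Pull out 2: since 3 ≡ 3 (mod 8), (2/3) = -1.
Reached (1/3) = 1. Collecting the sign flips along the way, the symbol is -1.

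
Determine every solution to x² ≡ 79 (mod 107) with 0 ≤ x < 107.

Since 107 ≡ 3 (mod 4), a square root of 79 is 79^((107+1)/4) = 79^27 mod 107.
Repeated squaring: 79^2≡35, 79^4≡48, 79^8≡57, 79^16≡39 (mod 107).
79^27 = 79^(16+8+2+1) ≡ 87 (mod 107).
Check: 87² = 7569 ≡ 79 (mod 107). The two roots are 20 and 87.

20, 87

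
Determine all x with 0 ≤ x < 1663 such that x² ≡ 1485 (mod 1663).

Since 1663 ≡ 3 (mod 4), a square root of 1485 is 1485^((1663+1)/4) = 1485^416 mod 1663.
Repeated squaring: 1485^2≡87, 1485^4≡917, 1485^8≡1074, 1485^16≡1017, 1485^32≡1566, 1485^64≡1094, 1485^128≡1139, 1485^256≡181 (mod 1663).
1485^416 = 1485^(256+128+32) ≡ 152 (mod 1663).
Check: 152² = 23104 ≡ 1485 (mod 1663). The two roots are 152 and 1511.

152, 1511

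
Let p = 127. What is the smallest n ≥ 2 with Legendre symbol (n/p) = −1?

3

(2/127) = +1, so 2 is a residue.
(3/127) = −1, so 3 is the smallest positive non-residue mod 127.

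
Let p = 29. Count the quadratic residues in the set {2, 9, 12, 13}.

2

(2/29) = -1 → non-residue.
(9/29) = +1 → QR.
(12/29) = -1 → non-residue.
(13/29) = +1 → QR.
Total quadratic residues among the 4: 2.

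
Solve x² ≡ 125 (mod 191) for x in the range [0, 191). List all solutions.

Since 191 ≡ 3 (mod 4), a square root of 125 is 125^((191+1)/4) = 125^48 mod 191.
Repeated squaring: 125^2≡154, 125^4≡32, 125^8≡69, 125^16≡177, 125^32≡5 (mod 191).
125^48 = 125^(32+16) ≡ 121 (mod 191).
Check: 121² = 14641 ≡ 125 (mod 191). The two roots are 70 and 121.

70, 121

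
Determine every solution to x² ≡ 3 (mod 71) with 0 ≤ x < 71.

28, 43

Since 71 ≡ 3 (mod 4), a square root of 3 is 3^((71+1)/4) = 3^18 mod 71.
Repeated squaring: 3^2≡9, 3^4≡10, 3^8≡29, 3^16≡60 (mod 71).
3^18 = 3^(16+2) ≡ 43 (mod 71).
Check: 43² = 1849 ≡ 3 (mod 71). The two roots are 28 and 43.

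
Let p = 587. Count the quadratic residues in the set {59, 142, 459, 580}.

(59/587) = +1 → QR.
(142/587) = +1 → QR.
(459/587) = +1 → QR.
(580/587) = -1 → non-residue.
Total quadratic residues among the 4: 3.

3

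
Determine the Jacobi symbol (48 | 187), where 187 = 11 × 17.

Pull out 2^4: since 187 ≡ 3 (mod 8), (2/187) = -1, so (2/187)^4 = +1.
Reciprocity: 3 ≡ 3 and 187 ≡ 3 (mod 4), so (3/187) = −(187/3).
Reduce top mod 3: now compute (1/3).
Reached (1/3) = 1. Collecting the sign flips along the way, the symbol is -1.

-1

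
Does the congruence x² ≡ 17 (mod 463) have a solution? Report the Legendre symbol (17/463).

1

Reciprocity: 17 ≡ 1 and 463 ≡ 3 (mod 4), so (17/463) = +(463/17).
Reduce top mod 17: now compute (4/17).
Pull out 2^2: since 17 ≡ 1 (mod 8), (2/17) = +1, so (2/17)^2 = +1.
Reached (1/17) = 1. Collecting the sign flips along the way, the symbol is +1.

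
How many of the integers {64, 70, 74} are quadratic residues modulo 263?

(64/263) = +1 → QR.
(70/263) = +1 → QR.
(74/263) = +1 → QR.
Total quadratic residues among the 3: 3.

3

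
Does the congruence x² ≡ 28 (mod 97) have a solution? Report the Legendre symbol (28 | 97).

Euler's criterion: (28/97) ≡ 28^48 (mod 97).
28^2 ≡ 8 (mod 97)
28^4 ≡ 64 (mod 97)
28^8 ≡ 22 (mod 97)
28^16 ≡ 96 (mod 97)
28^32 ≡ 1 (mod 97)
28^48 = 28^(32+16) ≡ 96 (mod 97).
Result is 96 ≡ −1, so (28/97) = −1.

-1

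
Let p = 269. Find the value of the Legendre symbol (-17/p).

-1

Euler's criterion: (-17/269) ≡ 252^134 (mod 269).
252^2 ≡ 20 (mod 269)
252^4 ≡ 131 (mod 269)
252^8 ≡ 214 (mod 269)
252^16 ≡ 66 (mod 269)
252^32 ≡ 52 (mod 269)
252^64 ≡ 14 (mod 269)
252^128 ≡ 196 (mod 269)
252^134 = 252^(128+4+2) ≡ 268 (mod 269).
Result is 268 ≡ −1, so (-17/269) = −1.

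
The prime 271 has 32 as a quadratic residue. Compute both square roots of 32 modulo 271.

113, 158

Since 271 ≡ 3 (mod 4), a square root of 32 is 32^((271+1)/4) = 32^68 mod 271.
Repeated squaring: 32^2≡211, 32^4≡77, 32^8≡238, 32^16≡5, 32^32≡25, 32^64≡83 (mod 271).
32^68 = 32^(64+4) ≡ 158 (mod 271).
Check: 158² = 24964 ≡ 32 (mod 271). The two roots are 113 and 158.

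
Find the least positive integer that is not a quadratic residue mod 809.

(2/809) = +1, so 2 is a residue.
(3/809) = −1, so 3 is the smallest positive non-residue mod 809.

3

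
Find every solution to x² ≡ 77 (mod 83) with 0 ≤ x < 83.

34, 49

Since 83 ≡ 3 (mod 4), a square root of 77 is 77^((83+1)/4) = 77^21 mod 83.
Repeated squaring: 77^2≡36, 77^4≡51, 77^8≡28, 77^16≡37 (mod 83).
77^21 = 77^(16+4+1) ≡ 49 (mod 83).
Check: 49² = 2401 ≡ 77 (mod 83). The two roots are 34 and 49.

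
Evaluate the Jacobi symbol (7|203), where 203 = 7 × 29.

0

Reciprocity: 7 ≡ 3 and 203 ≡ 3 (mod 4), so (7/203) = −(203/7).
Reduce top mod 7: now compute (0/7).
Top reduces to 0: gcd > 1, so the symbol is 0.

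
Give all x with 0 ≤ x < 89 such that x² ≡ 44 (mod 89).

20, 69

89 ≡ 1 (mod 4), so we find a root by search.
Trying successive values, 20² = 400 ≡ 44 (mod 89). The other root is 89 − 20 = 69.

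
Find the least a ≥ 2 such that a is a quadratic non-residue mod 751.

3

(2/751) = +1, so 2 is a residue.
(3/751) = −1, so 3 is the smallest positive non-residue mod 751.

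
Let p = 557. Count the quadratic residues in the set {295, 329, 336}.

(295/557) = -1 → non-residue.
(329/557) = -1 → non-residue.
(336/557) = -1 → non-residue.
Total quadratic residues among the 3: 0.

0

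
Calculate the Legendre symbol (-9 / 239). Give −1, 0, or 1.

First reduce: -9 ≡ 230 (mod 239).
Pull out 2: since 239 ≡ 7 (mod 8), (2/239) = +1.
Reciprocity: 115 ≡ 3 and 239 ≡ 3 (mod 4), so (115/239) = −(239/115).
Reduce top mod 115: now compute (9/115).
Reciprocity: 9 ≡ 1 and 115 ≡ 3 (mod 4), so (9/115) = +(115/9).
Reduce top mod 9: now compute (7/9).
Reciprocity: 7 ≡ 3 and 9 ≡ 1 (mod 4), so (7/9) = +(9/7).
Reduce top mod 7: now compute (2/7).
Pull out 2: since 7 ≡ 7 (mod 8), (2/7) = +1.
Reached (1/7) = 1. Collecting the sign flips along the way, the symbol is -1.

-1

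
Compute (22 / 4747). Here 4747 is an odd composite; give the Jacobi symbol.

-1

Pull out 2: since 4747 ≡ 3 (mod 8), (2/4747) = -1.
Reciprocity: 11 ≡ 3 and 4747 ≡ 3 (mod 4), so (11/4747) = −(4747/11).
Reduce top mod 11: now compute (6/11).
Pull out 2: since 11 ≡ 3 (mod 8), (2/11) = -1.
Reciprocity: 3 ≡ 3 and 11 ≡ 3 (mod 4), so (3/11) = −(11/3).
Reduce top mod 3: now compute (2/3).
Pull out 2: since 3 ≡ 3 (mod 8), (2/3) = -1.
Reached (1/3) = 1. Collecting the sign flips along the way, the symbol is -1.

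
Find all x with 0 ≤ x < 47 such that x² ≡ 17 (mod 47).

8, 39

Since 47 ≡ 3 (mod 4), a square root of 17 is 17^((47+1)/4) = 17^12 mod 47.
Repeated squaring: 17^2≡7, 17^4≡2, 17^8≡4 (mod 47).
17^12 = 17^(8+4) ≡ 8 (mod 47).
Check: 8² = 64 ≡ 17 (mod 47). The two roots are 8 and 39.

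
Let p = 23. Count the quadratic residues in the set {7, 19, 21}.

0

(7/23) = -1 → non-residue.
(19/23) = -1 → non-residue.
(21/23) = -1 → non-residue.
Total quadratic residues among the 3: 0.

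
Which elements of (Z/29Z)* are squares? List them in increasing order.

1 4 5 6 7 9 13 16 20 22 23 24 25 28

Square k = 1,…,14 (k and 29−k give the same square):
1²=1, 2²=4, 3²=9, 4²=16, 5²=25, 6²≡7, 7²≡20, 8²≡6, 9²≡23, 10²≡13, 11²≡5, 12²≡28, 13²≡24, 14²≡22 (mod 29).
So the quadratic residues mod 29 are {1, 4, 5, 6, 7, 9, 13, 16, 20, 22, 23, 24, 25, 28}.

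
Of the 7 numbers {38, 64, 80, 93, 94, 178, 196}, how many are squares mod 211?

(38/211) = -1 → non-residue.
(64/211) = +1 → QR.
(80/211) = +1 → QR.
(93/211) = +1 → QR.
(94/211) = -1 → non-residue.
(178/211) = +1 → QR.
(196/211) = +1 → QR.
Total quadratic residues among the 7: 5.

5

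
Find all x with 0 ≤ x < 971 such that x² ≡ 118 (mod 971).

Since 971 ≡ 3 (mod 4), a square root of 118 is 118^((971+1)/4) = 118^243 mod 971.
Repeated squaring: 118^2≡330, 118^4≡148, 118^8≡542, 118^16≡522, 118^32≡604, 118^64≡691, 118^128≡720 (mod 971).
118^243 = 118^(128+64+32+16+2+1) ≡ 938 (mod 971).
Check: 938² = 879844 ≡ 118 (mod 971). The two roots are 33 and 938.

33, 938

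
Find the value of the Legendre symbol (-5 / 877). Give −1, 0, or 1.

First reduce: -5 ≡ 872 (mod 877).
Pull out 2^3: since 877 ≡ 5 (mod 8), (2/877) = -1, so (2/877)^3 = -1.
Reciprocity: 109 ≡ 1 and 877 ≡ 1 (mod 4), so (109/877) = +(877/109).
Reduce top mod 109: now compute (5/109).
Reciprocity: 5 ≡ 1 and 109 ≡ 1 (mod 4), so (5/109) = +(109/5).
Reduce top mod 5: now compute (4/5).
Pull out 2^2: since 5 ≡ 5 (mod 8), (2/5) = -1, so (2/5)^2 = +1.
Reached (1/5) = 1. Collecting the sign flips along the way, the symbol is -1.

-1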